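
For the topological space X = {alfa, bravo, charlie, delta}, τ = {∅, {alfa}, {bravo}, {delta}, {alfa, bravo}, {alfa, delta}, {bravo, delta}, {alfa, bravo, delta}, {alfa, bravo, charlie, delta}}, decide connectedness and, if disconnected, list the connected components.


(X, τ) is connected.

Find clopen sets (U ∈ τ with X ∖ U ∈ τ):
  U = ∅, X ∖ U = {alfa, bravo, charlie, delta} — both open, so U is clopen.
  U = {alfa, bravo, charlie, delta}, X ∖ U = ∅ — both open, so U is clopen.
Only trivial clopens (∅ and X) exist, so (X, τ) is connected.
Compute connected components by grouping points that agree on all clopens:
  component: {alfa, bravo, charlie, delta}


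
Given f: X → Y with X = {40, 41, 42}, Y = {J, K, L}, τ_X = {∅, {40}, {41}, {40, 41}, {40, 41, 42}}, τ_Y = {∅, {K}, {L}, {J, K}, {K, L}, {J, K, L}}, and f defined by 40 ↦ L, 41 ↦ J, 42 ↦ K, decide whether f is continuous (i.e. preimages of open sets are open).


f is NOT continuous.

Compute f^{-1}(U) for each U ∈ τ_Y:
  U = ∅: f^{-1}(U) = ∅ ∈ τ_X ✓.
  U = {K}: f^{-1}(U) = {42} ∉ τ_X ✗.
  U = {L}: f^{-1}(U) = {40} ∈ τ_X ✓.
  U = {J, K}: f^{-1}(U) = {41, 42} ∉ τ_X ✗.
  U = {K, L}: f^{-1}(U) = {40, 42} ∉ τ_X ✗.
  U = {J, K, L}: f^{-1}(U) = {40, 41, 42} ∈ τ_X ✓.
Found U = {K} with f^{-1}(U) = {42} not in τ_X. Therefore f is NOT continuous.


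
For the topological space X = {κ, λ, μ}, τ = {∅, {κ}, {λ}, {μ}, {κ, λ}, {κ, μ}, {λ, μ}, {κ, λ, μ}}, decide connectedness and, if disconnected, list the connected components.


(X, τ) is disconnected; components = [{κ}, {λ}, {μ}].

Find clopen sets (U ∈ τ with X ∖ U ∈ τ):
  U = ∅, X ∖ U = {κ, λ, μ} — both open, so U is clopen.
  U = {κ}, X ∖ U = {λ, μ} — both open, so U is clopen.
  U = {λ}, X ∖ U = {κ, μ} — both open, so U is clopen.
  U = {μ}, X ∖ U = {κ, λ} — both open, so U is clopen.
  U = {κ, λ}, X ∖ U = {μ} — both open, so U is clopen.
  U = {κ, μ}, X ∖ U = {λ} — both open, so U is clopen.
  U = {λ, μ}, X ∖ U = {κ} — both open, so U is clopen.
  U = {κ, λ, μ}, X ∖ U = ∅ — both open, so U is clopen.
Nontrivial clopen(s) exist: e.g. {λ}. So (X, τ) is disconnected.
Compute connected components by grouping points that agree on all clopens:
  component: {κ}
  component: {λ}
  component: {μ}


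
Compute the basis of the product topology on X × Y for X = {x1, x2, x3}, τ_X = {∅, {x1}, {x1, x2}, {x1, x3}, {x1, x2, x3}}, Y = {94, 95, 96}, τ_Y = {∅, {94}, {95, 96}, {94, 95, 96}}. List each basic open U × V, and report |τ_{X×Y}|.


Basis B = {∅ × ∅, {x1} × {94}, {x1, x2} × {94}, {x1, x3} × {94}, {x1} × {95, 96}, {x1} × {94, 95, 96}, {x1, x2, x3} × {94}, {x1, x2} × {95, 96}, {x1, x3} × {95, 96}, {x1, x2} × {94, 95, 96}, {x1, x3} × {94, 95, 96}, {x1, x2, x3} × {95, 96}, {x1, x2, x3} × {94, 95, 96}}; |τ_{X×Y}| = 25.

Enumerate products U × V with U ∈ τ_X, V ∈ τ_Y (deduplicated):
  ∅ × ∅ = {} (∅)
  {x1} × {94} = {(x1,94)}
  {x1, x2} × {94} = {(x1,94), (x2,94)}
  {x1, x3} × {94} = {(x1,94), (x3,94)}
  {x1} × {95, 96} = {(x1,95), (x1,96)}
  {x1} × {94, 95, 96} = {(x1,94), (x1,95), (x1,96)}
  {x1, x2, x3} × {94} = {(x1,94), (x2,94), (x3,94)}
  {x1, x2} × {95, 96} = {(x1,95), (x1,96), (x2,95), (x2,96)}
  {x1, x3} × {95, 96} = {(x1,95), (x1,96), (x3,95), (x3,96)}
  {x1, x2} × {94, 95, 96} = {(x1,94), (x1,95), (x1,96), (x2,94), (x2,95), (x2,96)}
  {x1, x3} × {94, 95, 96} = {(x1,94), (x1,95), (x1,96), (x3,94), (x3,95), (x3,96)}
  {x1, x2, x3} × {95, 96} = {(x1,95), (x1,96), (x2,95), (x2,96), (x3,95), (x3,96)}
  {x1, x2, x3} × {94, 95, 96} = {(x1,94), (x1,95), (x1,96), (x2,94), (x2,95), (x2,96), (x3,94), (x3,95), (x3,96)}
These 13 distinct sets form the basis B.
Close under arbitrary unions to get τ_{X×Y}; counting gives |τ_{X×Y}| = 25.


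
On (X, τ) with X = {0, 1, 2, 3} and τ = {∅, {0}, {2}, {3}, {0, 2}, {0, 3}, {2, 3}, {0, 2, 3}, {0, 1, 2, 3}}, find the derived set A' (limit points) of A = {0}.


A' = {1}

For each x ∈ X, list the open sets U ∈ τ with x ∈ U, then check whether U ∩ (A ∖ {x}) ≠ ∅ for every such U.
  x = 0: open {0} ∋ x has {0} ∩ (A ∖ {0}) = ∅, so x is NOT a limit point.
  x = 1: opens ∋ x are {0, 1, 2, 3}; each meets A ∖ {1}, so x IS a limit point.
  x = 2: open {2} ∋ x has {2} ∩ (A ∖ {2}) = ∅, so x is NOT a limit point.
  x = 3: open {3} ∋ x has {3} ∩ (A ∖ {3}) = ∅, so x is NOT a limit point.
Collecting: A' = {1}.


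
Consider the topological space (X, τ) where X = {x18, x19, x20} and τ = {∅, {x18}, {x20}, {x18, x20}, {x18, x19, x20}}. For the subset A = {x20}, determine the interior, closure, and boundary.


int(A) = {x20}, cl(A) = {x19, x20}, ∂A = {x19}.

Closed sets in (X, τ) are complements of opens:
  closed(X, τ) = {∅, {x19}, {x18, x19}, {x19, x20}, {x18, x19, x20}}.
int(A) = ⋃ {U ∈ τ : U ⊆ A}. Opens contained in A: ∅, {x20}.
Taking the union of these: int(A) = {x20}.
cl(A) = ⋂ {C closed : A ⊆ C}. Closed sets containing A: {x19, x20}, {x18, x19, x20}.
Intersecting these: cl(A) = {x19, x20}.
∂A = cl(A) ∖ int(A) = {x19, x20} ∖ {x20} = {x19}.


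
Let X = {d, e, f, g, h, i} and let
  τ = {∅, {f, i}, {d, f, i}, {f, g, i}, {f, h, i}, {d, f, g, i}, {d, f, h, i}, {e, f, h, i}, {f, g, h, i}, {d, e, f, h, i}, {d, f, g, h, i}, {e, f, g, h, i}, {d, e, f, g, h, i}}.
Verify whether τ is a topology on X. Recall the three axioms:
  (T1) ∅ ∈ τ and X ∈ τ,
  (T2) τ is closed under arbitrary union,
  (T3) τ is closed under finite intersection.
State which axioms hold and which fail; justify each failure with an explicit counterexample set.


τ IS a topology on X.

Axiom (T1): ∅ ∈ τ? Yes; X ∈ τ? Yes.
Axiom (T2/T3): check pairwise unions and intersections of members of τ.
All pairwise intersections and unions checked — each lies in τ. Therefore τ satisfies (T1), (T2), (T3): it IS a topology on X.


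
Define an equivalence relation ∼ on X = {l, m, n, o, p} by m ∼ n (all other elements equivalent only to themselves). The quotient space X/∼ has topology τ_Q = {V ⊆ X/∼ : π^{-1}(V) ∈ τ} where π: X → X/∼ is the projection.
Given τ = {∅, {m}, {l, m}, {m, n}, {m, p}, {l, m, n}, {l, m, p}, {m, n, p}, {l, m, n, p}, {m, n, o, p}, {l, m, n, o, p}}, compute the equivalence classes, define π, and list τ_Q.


X/∼ = {[l], [m=n], [o], [p]}; |τ_Q| = 7.

Equivalence classes: [l], [m=n], [o], [p].
Quotient map π: X → X/∼ sends l ↦ [l], m ↦ [m=n], n ↦ [m=n], o ↦ [o], p ↦ [p].
For each subset V ⊆ X/∼, compute π^{-1}(V) ⊆ X and check whether π^{-1}(V) ∈ τ. V is open in τ_Q iff π^{-1}(V) ∈ τ.
  V = {}: π^{-1}(V) = ∅ ∈ τ ✓.
  V = {[l]}: π^{-1}(V) = {l} ∉ τ ✗.
  V = {[m=n]}: π^{-1}(V) = {m, n} ∈ τ ✓.
  V = {[l], [m=n]}: π^{-1}(V) = {l, m, n} ∈ τ ✓.
  V = {[o]}: π^{-1}(V) = {o} ∉ τ ✗.
  V = {[l], [o]}: π^{-1}(V) = {l, o} ∉ τ ✗.
  V = {[m=n], [o]}: π^{-1}(V) = {m, n, o} ∉ τ ✗.
  V = {[l], [m=n], [o]}: π^{-1}(V) = {l, m, n, o} ∉ τ ✗.
  V = {[p]}: π^{-1}(V) = {p} ∉ τ ✗.
  V = {[l], [p]}: π^{-1}(V) = {l, p} ∉ τ ✗.
  V = {[m=n], [p]}: π^{-1}(V) = {m, n, p} ∈ τ ✓.
  V = {[l], [m=n], [p]}: π^{-1}(V) = {l, m, n, p} ∈ τ ✓.
  V = {[o], [p]}: π^{-1}(V) = {o, p} ∉ τ ✗.
  V = {[l], [o], [p]}: π^{-1}(V) = {l, o, p} ∉ τ ✗.
  V = {[m=n], [o], [p]}: π^{-1}(V) = {m, n, o, p} ∈ τ ✓.
  V = {[l], [m=n], [o], [p]}: π^{-1}(V) = {l, m, n, o, p} ∈ τ ✓.
Open sets in the quotient: τ_Q = {{}, {[m=n]}, {[l], [m=n]}, {[m=n], [p]}, {[l], [m=n], [p]}, {[m=n], [o], [p]}, {[l], [m=n], [o], [p]}} (7 elements).


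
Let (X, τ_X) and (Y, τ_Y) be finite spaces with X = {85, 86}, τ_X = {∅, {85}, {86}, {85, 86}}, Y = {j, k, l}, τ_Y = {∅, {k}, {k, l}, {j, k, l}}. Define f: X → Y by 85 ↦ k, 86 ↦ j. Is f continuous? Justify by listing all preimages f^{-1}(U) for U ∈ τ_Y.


f IS continuous.

Compute f^{-1}(U) for each U ∈ τ_Y:
  U = ∅: f^{-1}(U) = ∅ ∈ τ_X ✓.
  U = {k}: f^{-1}(U) = {85} ∈ τ_X ✓.
  U = {k, l}: f^{-1}(U) = {85} ∈ τ_X ✓.
  U = {j, k, l}: f^{-1}(U) = {85, 86} ∈ τ_X ✓.
Every preimage lies in τ_X, so f IS continuous.


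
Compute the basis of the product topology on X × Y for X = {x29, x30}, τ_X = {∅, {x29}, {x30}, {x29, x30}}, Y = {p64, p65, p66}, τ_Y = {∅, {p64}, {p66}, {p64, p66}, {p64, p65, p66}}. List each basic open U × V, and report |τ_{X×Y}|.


Basis B = {∅ × ∅, {x29} × {p64}, {x29} × {p66}, {x30} × {p64}, {x30} × {p66}, {x29} × {p64, p66}, {x29, x30} × {p64}, {x29, x30} × {p66}, {x30} × {p64, p66}, {x29} × {p64, p65, p66}, {x30} × {p64, p65, p66}, {x29, x30} × {p64, p66}, {x29, x30} × {p64, p65, p66}}; |τ_{X×Y}| = 25.

Enumerate products U × V with U ∈ τ_X, V ∈ τ_Y (deduplicated):
  ∅ × ∅ = {} (∅)
  {x29} × {p64} = {(x29,p64)}
  {x29} × {p66} = {(x29,p66)}
  {x30} × {p64} = {(x30,p64)}
  {x30} × {p66} = {(x30,p66)}
  {x29} × {p64, p66} = {(x29,p64), (x29,p66)}
  {x29, x30} × {p64} = {(x29,p64), (x30,p64)}
  {x29, x30} × {p66} = {(x29,p66), (x30,p66)}
  {x30} × {p64, p66} = {(x30,p64), (x30,p66)}
  {x29} × {p64, p65, p66} = {(x29,p64), (x29,p65), (x29,p66)}
  {x30} × {p64, p65, p66} = {(x30,p64), (x30,p65), (x30,p66)}
  {x29, x30} × {p64, p66} = {(x29,p64), (x29,p66), (x30,p64), (x30,p66)}
  {x29, x30} × {p64, p65, p66} = {(x29,p64), (x29,p65), (x29,p66), (x30,p64), (x30,p65), (x30,p66)}
These 13 distinct sets form the basis B.
Close under arbitrary unions to get τ_{X×Y}; counting gives |τ_{X×Y}| = 25.


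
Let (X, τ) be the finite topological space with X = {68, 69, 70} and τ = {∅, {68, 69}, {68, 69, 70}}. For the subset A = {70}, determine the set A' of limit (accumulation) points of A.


A' = ∅

For each x ∈ X, list the open sets U ∈ τ with x ∈ U, then check whether U ∩ (A ∖ {x}) ≠ ∅ for every such U.
  x = 68: open {68, 69} ∋ x has {68, 69} ∩ (A ∖ {68}) = ∅, so x is NOT a limit point.
  x = 69: open {68, 69} ∋ x has {68, 69} ∩ (A ∖ {69}) = ∅, so x is NOT a limit point.
  x = 70: open {68, 69, 70} ∋ x has {68, 69, 70} ∩ (A ∖ {70}) = ∅, so x is NOT a limit point.
Collecting: A' = ∅.


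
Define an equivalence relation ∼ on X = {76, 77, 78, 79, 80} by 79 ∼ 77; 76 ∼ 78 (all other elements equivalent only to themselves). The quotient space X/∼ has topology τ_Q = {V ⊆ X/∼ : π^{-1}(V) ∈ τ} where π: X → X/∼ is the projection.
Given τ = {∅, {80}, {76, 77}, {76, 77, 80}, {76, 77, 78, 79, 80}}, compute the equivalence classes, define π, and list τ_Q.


X/∼ = {[76=78], [77=79], [80]}; |τ_Q| = 3.

Equivalence classes: [76=78], [77=79], [80].
Quotient map π: X → X/∼ sends 76 ↦ [76=78], 77 ↦ [77=79], 78 ↦ [76=78], 79 ↦ [77=79], 80 ↦ [80].
For each subset V ⊆ X/∼, compute π^{-1}(V) ⊆ X and check whether π^{-1}(V) ∈ τ. V is open in τ_Q iff π^{-1}(V) ∈ τ.
  V = {}: π^{-1}(V) = ∅ ∈ τ ✓.
  V = {[76=78]}: π^{-1}(V) = {76, 78} ∉ τ ✗.
  V = {[77=79]}: π^{-1}(V) = {77, 79} ∉ τ ✗.
  V = {[76=78], [77=79]}: π^{-1}(V) = {76, 77, 78, 79} ∉ τ ✗.
  V = {[80]}: π^{-1}(V) = {80} ∈ τ ✓.
  V = {[76=78], [80]}: π^{-1}(V) = {76, 78, 80} ∉ τ ✗.
  V = {[77=79], [80]}: π^{-1}(V) = {77, 79, 80} ∉ τ ✗.
  V = {[76=78], [77=79], [80]}: π^{-1}(V) = {76, 77, 78, 79, 80} ∈ τ ✓.
Open sets in the quotient: τ_Q = {{}, {[80]}, {[76=78], [77=79], [80]}} (3 elements).


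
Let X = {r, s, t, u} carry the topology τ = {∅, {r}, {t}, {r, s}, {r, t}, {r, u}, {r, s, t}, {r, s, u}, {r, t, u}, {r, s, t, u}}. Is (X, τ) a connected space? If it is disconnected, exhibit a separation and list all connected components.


(X, τ) is disconnected; components = [{t}, {r, s, u}].

Find clopen sets (U ∈ τ with X ∖ U ∈ τ):
  U = ∅, X ∖ U = {r, s, t, u} — both open, so U is clopen.
  U = {t}, X ∖ U = {r, s, u} — both open, so U is clopen.
  U = {r, s, u}, X ∖ U = {t} — both open, so U is clopen.
  U = {r, s, t, u}, X ∖ U = ∅ — both open, so U is clopen.
Nontrivial clopen(s) exist: e.g. {t}. So (X, τ) is disconnected.
Compute connected components by grouping points that agree on all clopens:
  component: {t}
  component: {r, s, u}


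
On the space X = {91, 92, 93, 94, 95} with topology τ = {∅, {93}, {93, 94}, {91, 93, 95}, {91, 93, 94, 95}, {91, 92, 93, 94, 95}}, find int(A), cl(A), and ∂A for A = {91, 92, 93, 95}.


int(A) = {91, 93, 95}, cl(A) = {91, 92, 93, 94, 95}, ∂A = {92, 94}.

Closed sets in (X, τ) are complements of opens:
  closed(X, τ) = {∅, {92}, {92, 94}, {91, 92, 95}, {91, 92, 94, 95}, {91, 92, 93, 94, 95}}.
int(A) = ⋃ {U ∈ τ : U ⊆ A}. Opens contained in A: ∅, {93}, {91, 93, 95}.
Taking the union of these: int(A) = {91, 93, 95}.
cl(A) = ⋂ {C closed : A ⊆ C}. Closed sets containing A: {91, 92, 93, 94, 95}.
Intersecting these: cl(A) = {91, 92, 93, 94, 95}.
∂A = cl(A) ∖ int(A) = {91, 92, 93, 94, 95} ∖ {91, 93, 95} = {92, 94}.


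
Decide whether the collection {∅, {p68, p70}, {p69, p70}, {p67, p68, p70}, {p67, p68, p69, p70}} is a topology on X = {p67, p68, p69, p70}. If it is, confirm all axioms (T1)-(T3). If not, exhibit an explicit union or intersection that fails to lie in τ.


τ is NOT a topology on X.

Axiom (T1): ∅ ∈ τ? Yes; X ∈ τ? Yes.
Axiom (T2/T3): check pairwise unions and intersections of members of τ.
Counterexample for (T3): {p68, p70} ∩ {p69, p70} = {p70} ∉ τ. Therefore τ is NOT a topology.


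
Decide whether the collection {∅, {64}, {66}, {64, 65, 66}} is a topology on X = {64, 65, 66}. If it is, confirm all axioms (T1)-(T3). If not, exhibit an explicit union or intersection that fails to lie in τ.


τ is NOT a topology on X.

Axiom (T1): ∅ ∈ τ? Yes; X ∈ τ? Yes.
Axiom (T2/T3): check pairwise unions and intersections of members of τ.
Counterexample for (T2): {64} ∪ {66} = {64, 66} ∉ τ. Therefore τ is NOT a topology.


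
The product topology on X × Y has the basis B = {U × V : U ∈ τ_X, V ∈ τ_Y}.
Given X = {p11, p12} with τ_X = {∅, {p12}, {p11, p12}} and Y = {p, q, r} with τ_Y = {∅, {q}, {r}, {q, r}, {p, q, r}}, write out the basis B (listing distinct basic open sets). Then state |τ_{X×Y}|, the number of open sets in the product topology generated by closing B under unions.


Basis B = {∅ × ∅, {p12} × {q}, {p12} × {r}, {p11, p12} × {q}, {p11, p12} × {r}, {p12} × {q, r}, {p12} × {p, q, r}, {p11, p12} × {q, r}, {p11, p12} × {p, q, r}}; |τ_{X×Y}| = 14.

Enumerate products U × V with U ∈ τ_X, V ∈ τ_Y (deduplicated):
  ∅ × ∅ = {} (∅)
  {p12} × {q} = {(p12,q)}
  {p12} × {r} = {(p12,r)}
  {p11, p12} × {q} = {(p11,q), (p12,q)}
  {p11, p12} × {r} = {(p11,r), (p12,r)}
  {p12} × {q, r} = {(p12,q), (p12,r)}
  {p12} × {p, q, r} = {(p12,p), (p12,q), (p12,r)}
  {p11, p12} × {q, r} = {(p11,q), (p11,r), (p12,q), (p12,r)}
  {p11, p12} × {p, q, r} = {(p11,p), (p11,q), (p11,r), (p12,p), (p12,q), (p12,r)}
These 9 distinct sets form the basis B.
Close under arbitrary unions to get τ_{X×Y}; counting gives |τ_{X×Y}| = 14.


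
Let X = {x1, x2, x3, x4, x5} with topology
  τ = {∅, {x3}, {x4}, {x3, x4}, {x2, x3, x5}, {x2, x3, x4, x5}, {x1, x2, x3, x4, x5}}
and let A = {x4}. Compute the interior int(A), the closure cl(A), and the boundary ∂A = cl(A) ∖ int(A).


int(A) = {x4}, cl(A) = {x1, x4}, ∂A = {x1}.

Closed sets in (X, τ) are complements of opens:
  closed(X, τ) = {∅, {x1}, {x1, x4}, {x1, x2, x5}, {x1, x2, x3, x5}, {x1, x2, x4, x5}, {x1, x2, x3, x4, x5}}.
int(A) = ⋃ {U ∈ τ : U ⊆ A}. Opens contained in A: ∅, {x4}.
Taking the union of these: int(A) = {x4}.
cl(A) = ⋂ {C closed : A ⊆ C}. Closed sets containing A: {x1, x4}, {x1, x2, x4, x5}, {x1, x2, x3, x4, x5}.
Intersecting these: cl(A) = {x1, x4}.
∂A = cl(A) ∖ int(A) = {x1, x4} ∖ {x4} = {x1}.


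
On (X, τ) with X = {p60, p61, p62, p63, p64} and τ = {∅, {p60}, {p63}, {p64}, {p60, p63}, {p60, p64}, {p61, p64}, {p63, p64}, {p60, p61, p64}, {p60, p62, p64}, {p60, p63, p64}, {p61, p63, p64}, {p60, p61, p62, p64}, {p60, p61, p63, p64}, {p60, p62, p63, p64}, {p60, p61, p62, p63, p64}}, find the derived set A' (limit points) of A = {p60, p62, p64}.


A' = {p61, p62}

For each x ∈ X, list the open sets U ∈ τ with x ∈ U, then check whether U ∩ (A ∖ {x}) ≠ ∅ for every such U.
  x = p60: open {p60} ∋ x has {p60} ∩ (A ∖ {p60}) = ∅, so x is NOT a limit point.
  x = p61: opens ∋ x are {p61, p64}, {p60, p61, p64}, {p61, p63, p64}, {p60, p61, p62, p64}, {p60, p61, p63, p64}, {p60, p61, p62, p63, p64}; each meets A ∖ {p61}, so x IS a limit point.
  x = p62: opens ∋ x are {p60, p62, p64}, {p60, p61, p62, p64}, {p60, p62, p63, p64}, {p60, p61, p62, p63, p64}; each meets A ∖ {p62}, so x IS a limit point.
  x = p63: open {p63} ∋ x has {p63} ∩ (A ∖ {p63}) = ∅, so x is NOT a limit point.
  x = p64: open {p64} ∋ x has {p64} ∩ (A ∖ {p64}) = ∅, so x is NOT a limit point.
Collecting: A' = {p61, p62}.


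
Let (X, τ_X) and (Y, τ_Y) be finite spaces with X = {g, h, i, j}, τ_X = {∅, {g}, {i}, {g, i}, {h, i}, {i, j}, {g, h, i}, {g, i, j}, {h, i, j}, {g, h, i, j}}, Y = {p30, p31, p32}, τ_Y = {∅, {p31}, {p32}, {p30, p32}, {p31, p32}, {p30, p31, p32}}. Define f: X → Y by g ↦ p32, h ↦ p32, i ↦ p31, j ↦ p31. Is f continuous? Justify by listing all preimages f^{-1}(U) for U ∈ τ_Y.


f is NOT continuous.

Compute f^{-1}(U) for each U ∈ τ_Y:
  U = ∅: f^{-1}(U) = ∅ ∈ τ_X ✓.
  U = {p31}: f^{-1}(U) = {i, j} ∈ τ_X ✓.
  U = {p32}: f^{-1}(U) = {g, h} ∉ τ_X ✗.
  U = {p30, p32}: f^{-1}(U) = {g, h} ∉ τ_X ✗.
  U = {p31, p32}: f^{-1}(U) = {g, h, i, j} ∈ τ_X ✓.
  U = {p30, p31, p32}: f^{-1}(U) = {g, h, i, j} ∈ τ_X ✓.
Found U = {p32} with f^{-1}(U) = {g, h} not in τ_X. Therefore f is NOT continuous.


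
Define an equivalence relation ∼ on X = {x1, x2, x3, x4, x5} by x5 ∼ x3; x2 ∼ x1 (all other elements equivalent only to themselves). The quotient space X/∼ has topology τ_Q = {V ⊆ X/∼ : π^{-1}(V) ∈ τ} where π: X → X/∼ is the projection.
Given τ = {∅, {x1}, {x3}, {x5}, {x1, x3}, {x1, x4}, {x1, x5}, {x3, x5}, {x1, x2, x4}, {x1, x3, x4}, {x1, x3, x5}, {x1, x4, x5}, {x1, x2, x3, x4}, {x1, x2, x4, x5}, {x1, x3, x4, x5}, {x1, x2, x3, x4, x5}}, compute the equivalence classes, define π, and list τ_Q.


X/∼ = {[x1=x2], [x3=x5], [x4]}; |τ_Q| = 4.

Equivalence classes: [x1=x2], [x3=x5], [x4].
Quotient map π: X → X/∼ sends x1 ↦ [x1=x2], x2 ↦ [x1=x2], x3 ↦ [x3=x5], x4 ↦ [x4], x5 ↦ [x3=x5].
For each subset V ⊆ X/∼, compute π^{-1}(V) ⊆ X and check whether π^{-1}(V) ∈ τ. V is open in τ_Q iff π^{-1}(V) ∈ τ.
  V = {}: π^{-1}(V) = ∅ ∈ τ ✓.
  V = {[x1=x2]}: π^{-1}(V) = {x1, x2} ∉ τ ✗.
  V = {[x3=x5]}: π^{-1}(V) = {x3, x5} ∈ τ ✓.
  V = {[x1=x2], [x3=x5]}: π^{-1}(V) = {x1, x2, x3, x5} ∉ τ ✗.
  V = {[x4]}: π^{-1}(V) = {x4} ∉ τ ✗.
  V = {[x1=x2], [x4]}: π^{-1}(V) = {x1, x2, x4} ∈ τ ✓.
  V = {[x3=x5], [x4]}: π^{-1}(V) = {x3, x4, x5} ∉ τ ✗.
  V = {[x1=x2], [x3=x5], [x4]}: π^{-1}(V) = {x1, x2, x3, x4, x5} ∈ τ ✓.
Open sets in the quotient: τ_Q = {{}, {[x3=x5]}, {[x1=x2], [x4]}, {[x1=x2], [x3=x5], [x4]}} (4 elements).


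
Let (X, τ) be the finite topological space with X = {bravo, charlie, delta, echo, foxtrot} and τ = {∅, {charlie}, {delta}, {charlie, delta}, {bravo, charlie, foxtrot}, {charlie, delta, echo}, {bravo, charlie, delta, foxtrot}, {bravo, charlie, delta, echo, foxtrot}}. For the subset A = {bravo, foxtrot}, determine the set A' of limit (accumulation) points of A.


A' = {bravo, foxtrot}

For each x ∈ X, list the open sets U ∈ τ with x ∈ U, then check whether U ∩ (A ∖ {x}) ≠ ∅ for every such U.
  x = bravo: opens ∋ x are {bravo, charlie, foxtrot}, {bravo, charlie, delta, foxtrot}, {bravo, charlie, delta, echo, foxtrot}; each meets A ∖ {bravo}, so x IS a limit point.
  x = charlie: open {charlie} ∋ x has {charlie} ∩ (A ∖ {charlie}) = ∅, so x is NOT a limit point.
  x = delta: open {delta} ∋ x has {delta} ∩ (A ∖ {delta}) = ∅, so x is NOT a limit point.
  x = echo: open {charlie, delta, echo} ∋ x has {charlie, delta, echo} ∩ (A ∖ {echo}) = ∅, so x is NOT a limit point.
  x = foxtrot: opens ∋ x are {bravo, charlie, foxtrot}, {bravo, charlie, delta, foxtrot}, {bravo, charlie, delta, echo, foxtrot}; each meets A ∖ {foxtrot}, so x IS a limit point.
Collecting: A' = {bravo, foxtrot}.


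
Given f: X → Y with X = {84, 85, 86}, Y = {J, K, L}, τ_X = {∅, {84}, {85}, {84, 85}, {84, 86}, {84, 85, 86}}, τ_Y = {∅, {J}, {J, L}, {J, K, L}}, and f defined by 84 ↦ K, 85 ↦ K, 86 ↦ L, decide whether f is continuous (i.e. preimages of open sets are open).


f is NOT continuous.

Compute f^{-1}(U) for each U ∈ τ_Y:
  U = ∅: f^{-1}(U) = ∅ ∈ τ_X ✓.
  U = {J}: f^{-1}(U) = ∅ ∈ τ_X ✓.
  U = {J, L}: f^{-1}(U) = {86} ∉ τ_X ✗.
  U = {J, K, L}: f^{-1}(U) = {84, 85, 86} ∈ τ_X ✓.
Found U = {J, L} with f^{-1}(U) = {86} not in τ_X. Therefore f is NOT continuous.


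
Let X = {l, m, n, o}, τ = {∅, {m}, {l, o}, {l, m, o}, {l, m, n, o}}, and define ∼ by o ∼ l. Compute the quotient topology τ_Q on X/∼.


X/∼ = {[l=o], [m], [n]}; |τ_Q| = 5.

Equivalence classes: [l=o], [m], [n].
Quotient map π: X → X/∼ sends l ↦ [l=o], m ↦ [m], n ↦ [n], o ↦ [l=o].
For each subset V ⊆ X/∼, compute π^{-1}(V) ⊆ X and check whether π^{-1}(V) ∈ τ. V is open in τ_Q iff π^{-1}(V) ∈ τ.
  V = {}: π^{-1}(V) = ∅ ∈ τ ✓.
  V = {[l=o]}: π^{-1}(V) = {l, o} ∈ τ ✓.
  V = {[m]}: π^{-1}(V) = {m} ∈ τ ✓.
  V = {[l=o], [m]}: π^{-1}(V) = {l, m, o} ∈ τ ✓.
  V = {[n]}: π^{-1}(V) = {n} ∉ τ ✗.
  V = {[l=o], [n]}: π^{-1}(V) = {l, n, o} ∉ τ ✗.
  V = {[m], [n]}: π^{-1}(V) = {m, n} ∉ τ ✗.
  V = {[l=o], [m], [n]}: π^{-1}(V) = {l, m, n, o} ∈ τ ✓.
Open sets in the quotient: τ_Q = {{}, {[l=o]}, {[m]}, {[l=o], [m]}, {[l=o], [m], [n]}} (5 elements).


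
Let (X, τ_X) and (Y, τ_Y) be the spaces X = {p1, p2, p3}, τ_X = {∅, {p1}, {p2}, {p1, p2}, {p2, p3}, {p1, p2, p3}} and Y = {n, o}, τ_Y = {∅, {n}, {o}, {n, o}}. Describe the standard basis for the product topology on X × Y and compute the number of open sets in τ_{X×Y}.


Basis B = {∅ × ∅, {p1} × {n}, {p1} × {o}, {p2} × {n}, {p2} × {o}, {p1} × {n, o}, {p1, p2} × {n}, {p1, p2} × {o}, {p2} × {n, o}, {p2, p3} × {n}, {p2, p3} × {o}, {p1, p2, p3} × {n}, {p1, p2, p3} × {o}, {p1, p2} × {n, o}, {p2, p3} × {n, o}, {p1, p2, p3} × {n, o}}; |τ_{X×Y}| = 36.

Enumerate products U × V with U ∈ τ_X, V ∈ τ_Y (deduplicated):
  ∅ × ∅ = {} (∅)
  {p1} × {n} = {(p1,n)}
  {p1} × {o} = {(p1,o)}
  {p2} × {n} = {(p2,n)}
  {p2} × {o} = {(p2,o)}
  {p1} × {n, o} = {(p1,n), (p1,o)}
  {p1, p2} × {n} = {(p1,n), (p2,n)}
  {p1, p2} × {o} = {(p1,o), (p2,o)}
  {p2} × {n, o} = {(p2,n), (p2,o)}
  {p2, p3} × {n} = {(p2,n), (p3,n)}
  {p2, p3} × {o} = {(p2,o), (p3,o)}
  {p1, p2, p3} × {n} = {(p1,n), (p2,n), (p3,n)}
  {p1, p2, p3} × {o} = {(p1,o), (p2,o), (p3,o)}
  {p1, p2} × {n, o} = {(p1,n), (p1,o), (p2,n), (p2,o)}
  {p2, p3} × {n, o} = {(p2,n), (p2,o), (p3,n), (p3,o)}
  {p1, p2, p3} × {n, o} = {(p1,n), (p1,o), (p2,n), (p2,o), (p3,n), (p3,o)}
These 16 distinct sets form the basis B.
Close under arbitrary unions to get τ_{X×Y}; counting gives |τ_{X×Y}| = 36.


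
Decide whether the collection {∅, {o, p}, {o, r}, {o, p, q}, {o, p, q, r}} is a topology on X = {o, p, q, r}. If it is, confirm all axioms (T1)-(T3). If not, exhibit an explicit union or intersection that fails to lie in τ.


τ is NOT a topology on X.

Axiom (T1): ∅ ∈ τ? Yes; X ∈ τ? Yes.
Axiom (T2/T3): check pairwise unions and intersections of members of τ.
Counterexample for (T3): {o, p} ∩ {o, r} = {o} ∉ τ. Therefore τ is NOT a topology.


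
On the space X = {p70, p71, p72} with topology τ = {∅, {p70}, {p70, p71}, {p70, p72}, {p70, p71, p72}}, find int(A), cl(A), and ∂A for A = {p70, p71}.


int(A) = {p70, p71}, cl(A) = {p70, p71, p72}, ∂A = {p72}.

Closed sets in (X, τ) are complements of opens:
  closed(X, τ) = {∅, {p71}, {p72}, {p71, p72}, {p70, p71, p72}}.
int(A) = ⋃ {U ∈ τ : U ⊆ A}. Opens contained in A: ∅, {p70}, {p70, p71}.
Taking the union of these: int(A) = {p70, p71}.
cl(A) = ⋂ {C closed : A ⊆ C}. Closed sets containing A: {p70, p71, p72}.
Intersecting these: cl(A) = {p70, p71, p72}.
∂A = cl(A) ∖ int(A) = {p70, p71, p72} ∖ {p70, p71} = {p72}.


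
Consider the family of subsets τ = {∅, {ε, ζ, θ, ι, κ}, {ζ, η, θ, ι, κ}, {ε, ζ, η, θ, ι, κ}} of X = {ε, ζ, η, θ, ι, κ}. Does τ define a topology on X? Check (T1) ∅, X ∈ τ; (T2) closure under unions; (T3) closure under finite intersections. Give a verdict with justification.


τ is NOT a topology on X.

Axiom (T1): ∅ ∈ τ? Yes; X ∈ τ? Yes.
Axiom (T2/T3): check pairwise unions and intersections of members of τ.
Counterexample for (T3): {ε, ζ, θ, ι, κ} ∩ {ζ, η, θ, ι, κ} = {ζ, θ, ι, κ} ∉ τ. Therefore τ is NOT a topology.


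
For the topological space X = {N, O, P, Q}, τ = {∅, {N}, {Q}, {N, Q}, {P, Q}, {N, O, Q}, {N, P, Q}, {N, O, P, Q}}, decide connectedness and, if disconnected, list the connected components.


(X, τ) is connected.

Find clopen sets (U ∈ τ with X ∖ U ∈ τ):
  U = ∅, X ∖ U = {N, O, P, Q} — both open, so U is clopen.
  U = {N, O, P, Q}, X ∖ U = ∅ — both open, so U is clopen.
Only trivial clopens (∅ and X) exist, so (X, τ) is connected.
Compute connected components by grouping points that agree on all clopens:
  component: {N, O, P, Q}


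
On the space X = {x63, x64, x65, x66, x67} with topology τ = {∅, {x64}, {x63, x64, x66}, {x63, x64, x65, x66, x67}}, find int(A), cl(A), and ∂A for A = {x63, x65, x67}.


int(A) = ∅, cl(A) = {x63, x65, x66, x67}, ∂A = {x63, x65, x66, x67}.

Closed sets in (X, τ) are complements of opens:
  closed(X, τ) = {∅, {x65, x67}, {x63, x65, x66, x67}, {x63, x64, x65, x66, x67}}.
int(A) = ⋃ {U ∈ τ : U ⊆ A}. Opens contained in A: ∅.
Taking the union of these: int(A) = ∅.
cl(A) = ⋂ {C closed : A ⊆ C}. Closed sets containing A: {x63, x65, x66, x67}, {x63, x64, x65, x66, x67}.
Intersecting these: cl(A) = {x63, x65, x66, x67}.
∂A = cl(A) ∖ int(A) = {x63, x65, x66, x67} ∖ ∅ = {x63, x65, x66, x67}.


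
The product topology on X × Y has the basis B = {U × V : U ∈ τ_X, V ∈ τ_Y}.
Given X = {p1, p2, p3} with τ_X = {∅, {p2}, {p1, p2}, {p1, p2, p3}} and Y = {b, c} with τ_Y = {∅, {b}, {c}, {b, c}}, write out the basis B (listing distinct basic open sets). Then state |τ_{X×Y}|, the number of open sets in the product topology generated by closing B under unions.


Basis B = {∅ × ∅, {p2} × {b}, {p2} × {c}, {p1, p2} × {b}, {p1, p2} × {c}, {p2} × {b, c}, {p1, p2, p3} × {b}, {p1, p2, p3} × {c}, {p1, p2} × {b, c}, {p1, p2, p3} × {b, c}}; |τ_{X×Y}| = 16.

Enumerate products U × V with U ∈ τ_X, V ∈ τ_Y (deduplicated):
  ∅ × ∅ = {} (∅)
  {p2} × {b} = {(p2,b)}
  {p2} × {c} = {(p2,c)}
  {p1, p2} × {b} = {(p1,b), (p2,b)}
  {p1, p2} × {c} = {(p1,c), (p2,c)}
  {p2} × {b, c} = {(p2,b), (p2,c)}
  {p1, p2, p3} × {b} = {(p1,b), (p2,b), (p3,b)}
  {p1, p2, p3} × {c} = {(p1,c), (p2,c), (p3,c)}
  {p1, p2} × {b, c} = {(p1,b), (p1,c), (p2,b), (p2,c)}
  {p1, p2, p3} × {b, c} = {(p1,b), (p1,c), (p2,b), (p2,c), (p3,b), (p3,c)}
These 10 distinct sets form the basis B.
Close under arbitrary unions to get τ_{X×Y}; counting gives |τ_{X×Y}| = 16.


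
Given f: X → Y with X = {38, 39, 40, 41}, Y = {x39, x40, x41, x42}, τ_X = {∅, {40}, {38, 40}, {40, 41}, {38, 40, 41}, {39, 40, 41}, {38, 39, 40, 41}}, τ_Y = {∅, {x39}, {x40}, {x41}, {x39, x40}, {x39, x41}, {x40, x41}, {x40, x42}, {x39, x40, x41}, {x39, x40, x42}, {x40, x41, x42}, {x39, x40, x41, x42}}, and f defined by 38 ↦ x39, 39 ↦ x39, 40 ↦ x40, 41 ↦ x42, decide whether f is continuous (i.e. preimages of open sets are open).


f is NOT continuous.

Compute f^{-1}(U) for each U ∈ τ_Y:
  U = ∅: f^{-1}(U) = ∅ ∈ τ_X ✓.
  U = {x39}: f^{-1}(U) = {38, 39} ∉ τ_X ✗.
  U = {x40}: f^{-1}(U) = {40} ∈ τ_X ✓.
  U = {x41}: f^{-1}(U) = ∅ ∈ τ_X ✓.
  U = {x39, x40}: f^{-1}(U) = {38, 39, 40} ∉ τ_X ✗.
  U = {x39, x41}: f^{-1}(U) = {38, 39} ∉ τ_X ✗.
  U = {x40, x41}: f^{-1}(U) = {40} ∈ τ_X ✓.
  U = {x40, x42}: f^{-1}(U) = {40, 41} ∈ τ_X ✓.
  U = {x39, x40, x41}: f^{-1}(U) = {38, 39, 40} ∉ τ_X ✗.
  U = {x39, x40, x42}: f^{-1}(U) = {38, 39, 40, 41} ∈ τ_X ✓.
  U = {x40, x41, x42}: f^{-1}(U) = {40, 41} ∈ τ_X ✓.
  U = {x39, x40, x41, x42}: f^{-1}(U) = {38, 39, 40, 41} ∈ τ_X ✓.
Found U = {x39} with f^{-1}(U) = {38, 39} not in τ_X. Therefore f is NOT continuous.


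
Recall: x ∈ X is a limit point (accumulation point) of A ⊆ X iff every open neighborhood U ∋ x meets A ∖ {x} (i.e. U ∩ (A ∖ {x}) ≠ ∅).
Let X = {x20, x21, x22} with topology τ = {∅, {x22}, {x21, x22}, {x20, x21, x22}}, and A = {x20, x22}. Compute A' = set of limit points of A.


A' = {x20, x21}

For each x ∈ X, list the open sets U ∈ τ with x ∈ U, then check whether U ∩ (A ∖ {x}) ≠ ∅ for every such U.
  x = x20: opens ∋ x are {x20, x21, x22}; each meets A ∖ {x20}, so x IS a limit point.
  x = x21: opens ∋ x are {x21, x22}, {x20, x21, x22}; each meets A ∖ {x21}, so x IS a limit point.
  x = x22: open {x22} ∋ x has {x22} ∩ (A ∖ {x22}) = ∅, so x is NOT a limit point.
Collecting: A' = {x20, x21}.


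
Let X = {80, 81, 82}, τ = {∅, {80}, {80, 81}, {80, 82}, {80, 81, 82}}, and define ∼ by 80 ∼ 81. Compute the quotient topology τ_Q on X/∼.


X/∼ = {[80=81], [82]}; |τ_Q| = 3.

Equivalence classes: [80=81], [82].
Quotient map π: X → X/∼ sends 80 ↦ [80=81], 81 ↦ [80=81], 82 ↦ [82].
For each subset V ⊆ X/∼, compute π^{-1}(V) ⊆ X and check whether π^{-1}(V) ∈ τ. V is open in τ_Q iff π^{-1}(V) ∈ τ.
  V = {}: π^{-1}(V) = ∅ ∈ τ ✓.
  V = {[80=81]}: π^{-1}(V) = {80, 81} ∈ τ ✓.
  V = {[82]}: π^{-1}(V) = {82} ∉ τ ✗.
  V = {[80=81], [82]}: π^{-1}(V) = {80, 81, 82} ∈ τ ✓.
Open sets in the quotient: τ_Q = {{}, {[80=81]}, {[80=81], [82]}} (3 elements).


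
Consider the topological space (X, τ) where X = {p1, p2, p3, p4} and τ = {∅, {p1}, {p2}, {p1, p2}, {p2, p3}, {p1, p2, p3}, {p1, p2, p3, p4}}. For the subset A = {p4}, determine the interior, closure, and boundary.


int(A) = ∅, cl(A) = {p4}, ∂A = {p4}.

Closed sets in (X, τ) are complements of opens:
  closed(X, τ) = {∅, {p4}, {p1, p4}, {p3, p4}, {p1, p3, p4}, {p2, p3, p4}, {p1, p2, p3, p4}}.
int(A) = ⋃ {U ∈ τ : U ⊆ A}. Opens contained in A: ∅.
Taking the union of these: int(A) = ∅.
cl(A) = ⋂ {C closed : A ⊆ C}. Closed sets containing A: {p4}, {p1, p4}, {p3, p4}, {p1, p3, p4}, {p2, p3, p4}, {p1, p2, p3, p4}.
Intersecting these: cl(A) = {p4}.
∂A = cl(A) ∖ int(A) = {p4} ∖ ∅ = {p4}.


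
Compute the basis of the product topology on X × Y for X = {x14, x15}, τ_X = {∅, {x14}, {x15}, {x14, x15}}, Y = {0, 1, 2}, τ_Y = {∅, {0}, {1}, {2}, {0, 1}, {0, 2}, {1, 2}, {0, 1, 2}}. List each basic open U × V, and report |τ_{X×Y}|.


Basis B = {∅ × ∅, {x14} × {0}, {x14} × {1}, {x14} × {2}, {x15} × {0}, {x15} × {1}, {x15} × {2}, {x14} × {0, 1}, {x14} × {0, 2}, {x14, x15} × {0}, {x14} × {1, 2}, {x14, x15} × {1}, {x14, x15} × {2}, {x15} × {0, 1}, {x15} × {0, 2}, {x15} × {1, 2}, {x14} × {0, 1, 2}, {x15} × {0, 1, 2}, {x14, x15} × {0, 1}, {x14, x15} × {0, 2}, {x14, x15} × {1, 2}, {x14, x15} × {0, 1, 2}}; |τ_{X×Y}| = 64.

Enumerate products U × V with U ∈ τ_X, V ∈ τ_Y (deduplicated):
  ∅ × ∅ = {} (∅)
  {x14} × {0} = {(x14,0)}
  {x14} × {1} = {(x14,1)}
  {x14} × {2} = {(x14,2)}
  {x15} × {0} = {(x15,0)}
  {x15} × {1} = {(x15,1)}
  {x15} × {2} = {(x15,2)}
  {x14} × {0, 1} = {(x14,0), (x14,1)}
  {x14} × {0, 2} = {(x14,0), (x14,2)}
  {x14, x15} × {0} = {(x14,0), (x15,0)}
  {x14} × {1, 2} = {(x14,1), (x14,2)}
  {x14, x15} × {1} = {(x14,1), (x15,1)}
  {x14, x15} × {2} = {(x14,2), (x15,2)}
  {x15} × {0, 1} = {(x15,0), (x15,1)}
  {x15} × {0, 2} = {(x15,0), (x15,2)}
  {x15} × {1, 2} = {(x15,1), (x15,2)}
  {x14} × {0, 1, 2} = {(x14,0), (x14,1), (x14,2)}
  {x15} × {0, 1, 2} = {(x15,0), (x15,1), (x15,2)}
  {x14, x15} × {0, 1} = {(x14,0), (x14,1), (x15,0), (x15,1)}
  {x14, x15} × {0, 2} = {(x14,0), (x14,2), (x15,0), (x15,2)}
  {x14, x15} × {1, 2} = {(x14,1), (x14,2), (x15,1), (x15,2)}
  {x14, x15} × {0, 1, 2} = {(x14,0), (x14,1), (x14,2), (x15,0), (x15,1), (x15,2)}
These 22 distinct sets form the basis B.
Close under arbitrary unions to get τ_{X×Y}; counting gives |τ_{X×Y}| = 64.


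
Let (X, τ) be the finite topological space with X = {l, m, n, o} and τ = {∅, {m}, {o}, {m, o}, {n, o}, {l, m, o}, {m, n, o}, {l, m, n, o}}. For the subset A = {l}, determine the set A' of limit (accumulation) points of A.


A' = ∅

For each x ∈ X, list the open sets U ∈ τ with x ∈ U, then check whether U ∩ (A ∖ {x}) ≠ ∅ for every such U.
  x = l: open {l, m, o} ∋ x has {l, m, o} ∩ (A ∖ {l}) = ∅, so x is NOT a limit point.
  x = m: open {m} ∋ x has {m} ∩ (A ∖ {m}) = ∅, so x is NOT a limit point.
  x = n: open {n, o} ∋ x has {n, o} ∩ (A ∖ {n}) = ∅, so x is NOT a limit point.
  x = o: open {o} ∋ x has {o} ∩ (A ∖ {o}) = ∅, so x is NOT a limit point.
Collecting: A' = ∅.


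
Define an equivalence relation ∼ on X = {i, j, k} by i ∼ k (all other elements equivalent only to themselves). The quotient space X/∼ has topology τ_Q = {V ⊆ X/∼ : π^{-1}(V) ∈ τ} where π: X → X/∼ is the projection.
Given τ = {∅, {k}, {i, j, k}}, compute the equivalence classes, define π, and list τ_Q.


X/∼ = {[i=k], [j]}; |τ_Q| = 2.

Equivalence classes: [i=k], [j].
Quotient map π: X → X/∼ sends i ↦ [i=k], j ↦ [j], k ↦ [i=k].
For each subset V ⊆ X/∼, compute π^{-1}(V) ⊆ X and check whether π^{-1}(V) ∈ τ. V is open in τ_Q iff π^{-1}(V) ∈ τ.
  V = {}: π^{-1}(V) = ∅ ∈ τ ✓.
  V = {[i=k]}: π^{-1}(V) = {i, k} ∉ τ ✗.
  V = {[j]}: π^{-1}(V) = {j} ∉ τ ✗.
  V = {[i=k], [j]}: π^{-1}(V) = {i, j, k} ∈ τ ✓.
Open sets in the quotient: τ_Q = {{}, {[i=k], [j]}} (2 elements).


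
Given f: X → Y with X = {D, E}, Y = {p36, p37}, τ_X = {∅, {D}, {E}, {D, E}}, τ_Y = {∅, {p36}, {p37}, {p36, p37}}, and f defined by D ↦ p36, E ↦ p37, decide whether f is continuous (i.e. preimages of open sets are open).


f IS continuous.

Compute f^{-1}(U) for each U ∈ τ_Y:
  U = ∅: f^{-1}(U) = ∅ ∈ τ_X ✓.
  U = {p36}: f^{-1}(U) = {D} ∈ τ_X ✓.
  U = {p37}: f^{-1}(U) = {E} ∈ τ_X ✓.
  U = {p36, p37}: f^{-1}(U) = {D, E} ∈ τ_X ✓.
Every preimage lies in τ_X, so f IS continuous.


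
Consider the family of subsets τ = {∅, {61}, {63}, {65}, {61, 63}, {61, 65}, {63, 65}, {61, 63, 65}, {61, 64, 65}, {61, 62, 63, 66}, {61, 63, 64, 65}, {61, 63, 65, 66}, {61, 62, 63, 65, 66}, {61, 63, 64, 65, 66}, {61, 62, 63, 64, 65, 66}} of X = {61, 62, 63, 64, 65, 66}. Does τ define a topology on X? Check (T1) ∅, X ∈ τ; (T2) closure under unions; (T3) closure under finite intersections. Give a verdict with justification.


τ is NOT a topology on X.

Axiom (T1): ∅ ∈ τ? Yes; X ∈ τ? Yes.
Axiom (T2/T3): check pairwise unions and intersections of members of τ.
Counterexample for (T3): {61, 62, 63, 66} ∩ {61, 63, 65, 66} = {61, 63, 66} ∉ τ. Therefore τ is NOT a topology.


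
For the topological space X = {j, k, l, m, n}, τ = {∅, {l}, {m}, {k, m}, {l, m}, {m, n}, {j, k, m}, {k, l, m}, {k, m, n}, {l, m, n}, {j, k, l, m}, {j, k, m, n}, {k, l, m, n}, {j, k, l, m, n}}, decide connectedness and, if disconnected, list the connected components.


(X, τ) is disconnected; components = [{l}, {j, k, m, n}].

Find clopen sets (U ∈ τ with X ∖ U ∈ τ):
  U = ∅, X ∖ U = {j, k, l, m, n} — both open, so U is clopen.
  U = {l}, X ∖ U = {j, k, m, n} — both open, so U is clopen.
  U = {j, k, m, n}, X ∖ U = {l} — both open, so U is clopen.
  U = {j, k, l, m, n}, X ∖ U = ∅ — both open, so U is clopen.
Nontrivial clopen(s) exist: e.g. {l}. So (X, τ) is disconnected.
Compute connected components by grouping points that agree on all clopens:
  component: {l}
  component: {j, k, m, n}


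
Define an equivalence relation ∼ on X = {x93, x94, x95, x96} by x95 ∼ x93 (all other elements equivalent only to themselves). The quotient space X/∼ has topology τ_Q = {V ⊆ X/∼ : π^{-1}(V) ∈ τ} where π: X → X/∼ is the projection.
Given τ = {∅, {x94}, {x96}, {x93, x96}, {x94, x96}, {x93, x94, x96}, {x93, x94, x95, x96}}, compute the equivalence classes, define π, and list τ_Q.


X/∼ = {[x93=x95], [x94], [x96]}; |τ_Q| = 5.

Equivalence classes: [x93=x95], [x94], [x96].
Quotient map π: X → X/∼ sends x93 ↦ [x93=x95], x94 ↦ [x94], x95 ↦ [x93=x95], x96 ↦ [x96].
For each subset V ⊆ X/∼, compute π^{-1}(V) ⊆ X and check whether π^{-1}(V) ∈ τ. V is open in τ_Q iff π^{-1}(V) ∈ τ.
  V = {}: π^{-1}(V) = ∅ ∈ τ ✓.
  V = {[x93=x95]}: π^{-1}(V) = {x93, x95} ∉ τ ✗.
  V = {[x94]}: π^{-1}(V) = {x94} ∈ τ ✓.
  V = {[x93=x95], [x94]}: π^{-1}(V) = {x93, x94, x95} ∉ τ ✗.
  V = {[x96]}: π^{-1}(V) = {x96} ∈ τ ✓.
  V = {[x93=x95], [x96]}: π^{-1}(V) = {x93, x95, x96} ∉ τ ✗.
  V = {[x94], [x96]}: π^{-1}(V) = {x94, x96} ∈ τ ✓.
  V = {[x93=x95], [x94], [x96]}: π^{-1}(V) = {x93, x94, x95, x96} ∈ τ ✓.
Open sets in the quotient: τ_Q = {{}, {[x94]}, {[x96]}, {[x94], [x96]}, {[x93=x95], [x94], [x96]}} (5 elements).


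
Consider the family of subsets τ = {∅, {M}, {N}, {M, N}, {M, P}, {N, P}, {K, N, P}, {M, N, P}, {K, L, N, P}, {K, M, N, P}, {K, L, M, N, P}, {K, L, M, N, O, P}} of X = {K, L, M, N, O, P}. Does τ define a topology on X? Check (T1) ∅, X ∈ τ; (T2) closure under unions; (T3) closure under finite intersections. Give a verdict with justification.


τ is NOT a topology on X.

Axiom (T1): ∅ ∈ τ? Yes; X ∈ τ? Yes.
Axiom (T2/T3): check pairwise unions and intersections of members of τ.
Counterexample for (T3): {M, P} ∩ {N, P} = {P} ∉ τ. Therefore τ is NOT a topology.


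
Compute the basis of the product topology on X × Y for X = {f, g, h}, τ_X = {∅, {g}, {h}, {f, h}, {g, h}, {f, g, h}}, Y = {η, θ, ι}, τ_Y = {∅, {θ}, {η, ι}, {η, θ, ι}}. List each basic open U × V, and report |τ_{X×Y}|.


Basis B = {∅ × ∅, {g} × {θ}, {h} × {θ}, {f, h} × {θ}, {g} × {η, ι}, {g, h} × {θ}, {h} × {η, ι}, {f, g, h} × {θ}, {g} × {η, θ, ι}, {h} × {η, θ, ι}, {f, h} × {η, ι}, {g, h} × {η, ι}, {f, h} × {η, θ, ι}, {f, g, h} × {η, ι}, {g, h} × {η, θ, ι}, {f, g, h} × {η, θ, ι}}; |τ_{X×Y}| = 36.

Enumerate products U × V with U ∈ τ_X, V ∈ τ_Y (deduplicated):
  ∅ × ∅ = {} (∅)
  {g} × {θ} = {(g,θ)}
  {h} × {θ} = {(h,θ)}
  {f, h} × {θ} = {(f,θ), (h,θ)}
  {g} × {η, ι} = {(g,η), (g,ι)}
  {g, h} × {θ} = {(g,θ), (h,θ)}
  {h} × {η, ι} = {(h,η), (h,ι)}
  {f, g, h} × {θ} = {(f,θ), (g,θ), (h,θ)}
  {g} × {η, θ, ι} = {(g,η), (g,θ), (g,ι)}
  {h} × {η, θ, ι} = {(h,η), (h,θ), (h,ι)}
  {f, h} × {η, ι} = {(f,η), (f,ι), (h,η), (h,ι)}
  {g, h} × {η, ι} = {(g,η), (g,ι), (h,η), (h,ι)}
  {f, h} × {η, θ, ι} = {(f,η), (f,θ), (f,ι), (h,η), (h,θ), (h,ι)}
  {f, g, h} × {η, ι} = {(f,η), (f,ι), (g,η), (g,ι), (h,η), (h,ι)}
  {g, h} × {η, θ, ι} = {(g,η), (g,θ), (g,ι), (h,η), (h,θ), (h,ι)}
  {f, g, h} × {η, θ, ι} = {(f,η), (f,θ), (f,ι), (g,η), (g,θ), (g,ι), (h,η), (h,θ), (h,ι)}
These 16 distinct sets form the basis B.
Close under arbitrary unions to get τ_{X×Y}; counting gives |τ_{X×Y}| = 36.


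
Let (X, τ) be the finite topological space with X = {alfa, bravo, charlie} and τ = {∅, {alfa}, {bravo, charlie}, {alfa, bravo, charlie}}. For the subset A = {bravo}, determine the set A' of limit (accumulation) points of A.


A' = {charlie}

For each x ∈ X, list the open sets U ∈ τ with x ∈ U, then check whether U ∩ (A ∖ {x}) ≠ ∅ for every such U.
  x = alfa: open {alfa} ∋ x has {alfa} ∩ (A ∖ {alfa}) = ∅, so x is NOT a limit point.
  x = bravo: open {bravo, charlie} ∋ x has {bravo, charlie} ∩ (A ∖ {bravo}) = ∅, so x is NOT a limit point.
  x = charlie: opens ∋ x are {bravo, charlie}, {alfa, bravo, charlie}; each meets A ∖ {charlie}, so x IS a limit point.
Collecting: A' = {charlie}.
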